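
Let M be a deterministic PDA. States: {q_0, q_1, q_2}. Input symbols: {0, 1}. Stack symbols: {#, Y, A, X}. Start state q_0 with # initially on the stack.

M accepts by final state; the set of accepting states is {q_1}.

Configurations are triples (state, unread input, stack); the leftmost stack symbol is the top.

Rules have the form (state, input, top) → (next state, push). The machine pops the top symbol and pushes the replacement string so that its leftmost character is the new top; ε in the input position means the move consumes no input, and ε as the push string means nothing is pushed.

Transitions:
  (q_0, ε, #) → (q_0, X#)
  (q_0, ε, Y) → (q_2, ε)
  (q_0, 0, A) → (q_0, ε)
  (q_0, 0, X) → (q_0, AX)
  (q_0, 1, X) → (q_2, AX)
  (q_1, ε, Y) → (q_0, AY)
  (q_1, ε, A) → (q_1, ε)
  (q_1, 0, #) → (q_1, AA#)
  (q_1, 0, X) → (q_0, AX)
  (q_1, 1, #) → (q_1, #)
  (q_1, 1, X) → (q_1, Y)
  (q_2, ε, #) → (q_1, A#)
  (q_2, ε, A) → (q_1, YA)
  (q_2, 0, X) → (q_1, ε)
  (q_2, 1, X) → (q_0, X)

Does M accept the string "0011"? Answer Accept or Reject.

Reject

(q_0, 0011, #)
  ε-move, top #: go to q_0, push X# → (q_0, 0011, X#)
  read 0, top X: go to q_0, push AX → (q_0, 011, AX#)
  read 0, top A: go to q_0, push ε → (q_0, 11, X#)
  read 1, top X: go to q_2, push AX → (q_2, 1, AX#)
  ε-move, top A: go to q_1, push YA → (q_1, 1, YAX#)
  ε-move, top Y: go to q_0, push AY → (q_0, 1, AYAX#)
No transition applies at (q_0, 1, AYAX#); input not fully consumed.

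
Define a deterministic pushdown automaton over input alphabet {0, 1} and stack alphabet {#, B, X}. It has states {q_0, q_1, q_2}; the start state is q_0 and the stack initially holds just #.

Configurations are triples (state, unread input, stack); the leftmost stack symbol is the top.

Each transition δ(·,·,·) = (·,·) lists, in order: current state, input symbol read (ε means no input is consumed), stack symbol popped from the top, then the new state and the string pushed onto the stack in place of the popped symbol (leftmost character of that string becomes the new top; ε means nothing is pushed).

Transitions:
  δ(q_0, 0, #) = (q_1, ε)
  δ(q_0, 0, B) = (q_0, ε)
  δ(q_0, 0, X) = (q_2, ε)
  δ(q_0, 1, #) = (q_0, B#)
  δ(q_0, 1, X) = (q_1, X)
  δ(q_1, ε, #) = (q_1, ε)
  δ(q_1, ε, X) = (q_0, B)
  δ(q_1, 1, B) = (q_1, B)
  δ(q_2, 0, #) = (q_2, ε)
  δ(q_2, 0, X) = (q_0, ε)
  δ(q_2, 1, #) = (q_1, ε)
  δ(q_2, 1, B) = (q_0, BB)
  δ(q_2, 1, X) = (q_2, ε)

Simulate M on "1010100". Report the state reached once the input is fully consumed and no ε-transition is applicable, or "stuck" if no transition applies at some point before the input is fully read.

q_1

(q_0, 1010100, #) ⊢ (q_0, 010100, B#) ⊢ (q_0, 10100, #) ⊢ (q_0, 0100, B#) ⊢ (q_0, 100, #) ⊢ (q_0, 00, B#) ⊢ (q_0, 0, #) ⊢ (q_1, ε, ε)
All input consumed; M is in state q_1.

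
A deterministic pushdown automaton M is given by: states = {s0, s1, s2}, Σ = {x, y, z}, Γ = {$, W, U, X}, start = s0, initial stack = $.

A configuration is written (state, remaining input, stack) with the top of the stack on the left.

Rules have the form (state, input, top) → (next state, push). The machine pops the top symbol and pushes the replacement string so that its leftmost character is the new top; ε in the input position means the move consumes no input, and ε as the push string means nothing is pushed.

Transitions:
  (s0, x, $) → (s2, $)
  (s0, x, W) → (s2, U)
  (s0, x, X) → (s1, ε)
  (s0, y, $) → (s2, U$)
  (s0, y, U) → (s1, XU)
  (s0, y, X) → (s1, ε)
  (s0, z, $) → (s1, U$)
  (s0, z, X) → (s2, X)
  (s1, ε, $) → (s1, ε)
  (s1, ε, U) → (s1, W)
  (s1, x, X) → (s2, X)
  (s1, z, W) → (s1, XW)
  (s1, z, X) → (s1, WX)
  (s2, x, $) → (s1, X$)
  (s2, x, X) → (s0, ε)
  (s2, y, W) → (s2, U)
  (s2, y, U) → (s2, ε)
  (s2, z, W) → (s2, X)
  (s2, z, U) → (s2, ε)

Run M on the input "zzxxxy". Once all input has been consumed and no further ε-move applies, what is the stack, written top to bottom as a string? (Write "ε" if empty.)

(s0, zzxxxy, $)
  read z, top $: go to s1, push U$ → (s1, zxxxy, U$)
  ε-move, top U: go to s1, push W → (s1, zxxxy, W$)
  read z, top W: go to s1, push XW → (s1, xxxy, XW$)
  read x, top X: go to s2, push X → (s2, xxy, XW$)
  read x, top X: go to s0, push ε → (s0, xy, W$)
  read x, top W: go to s2, push U → (s2, y, U$)
  read y, top U: go to s2, push ε → (s2, ε, $)
All input consumed in state s2 with stack $.

$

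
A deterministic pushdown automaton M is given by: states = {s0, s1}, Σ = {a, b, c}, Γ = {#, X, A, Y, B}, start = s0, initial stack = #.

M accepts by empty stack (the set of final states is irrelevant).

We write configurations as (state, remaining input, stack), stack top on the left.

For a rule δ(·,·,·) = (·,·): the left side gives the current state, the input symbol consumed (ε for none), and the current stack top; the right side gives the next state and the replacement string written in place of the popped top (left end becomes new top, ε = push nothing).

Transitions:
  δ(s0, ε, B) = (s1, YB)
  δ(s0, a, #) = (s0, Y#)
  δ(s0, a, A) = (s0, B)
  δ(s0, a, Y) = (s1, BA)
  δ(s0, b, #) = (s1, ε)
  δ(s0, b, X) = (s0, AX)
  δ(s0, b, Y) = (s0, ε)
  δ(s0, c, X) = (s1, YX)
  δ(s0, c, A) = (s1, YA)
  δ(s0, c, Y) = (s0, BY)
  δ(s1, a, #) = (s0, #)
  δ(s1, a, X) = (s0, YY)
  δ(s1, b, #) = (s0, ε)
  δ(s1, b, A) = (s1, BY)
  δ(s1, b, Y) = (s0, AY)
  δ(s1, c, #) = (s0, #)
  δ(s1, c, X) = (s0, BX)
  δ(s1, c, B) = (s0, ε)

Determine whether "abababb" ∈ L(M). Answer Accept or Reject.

(s0, abababb, #)
  read a, top #: go to s0, push Y# → (s0, bababb, Y#)
  read b, top Y: go to s0, push ε → (s0, ababb, #)
  read a, top #: go to s0, push Y# → (s0, babb, Y#)
  read b, top Y: go to s0, push ε → (s0, abb, #)
  read a, top #: go to s0, push Y# → (s0, bb, Y#)
  read b, top Y: go to s0, push ε → (s0, b, #)
  read b, top #: go to s1, push ε → (s1, ε, ε)
All input consumed and the stack is empty.

Accept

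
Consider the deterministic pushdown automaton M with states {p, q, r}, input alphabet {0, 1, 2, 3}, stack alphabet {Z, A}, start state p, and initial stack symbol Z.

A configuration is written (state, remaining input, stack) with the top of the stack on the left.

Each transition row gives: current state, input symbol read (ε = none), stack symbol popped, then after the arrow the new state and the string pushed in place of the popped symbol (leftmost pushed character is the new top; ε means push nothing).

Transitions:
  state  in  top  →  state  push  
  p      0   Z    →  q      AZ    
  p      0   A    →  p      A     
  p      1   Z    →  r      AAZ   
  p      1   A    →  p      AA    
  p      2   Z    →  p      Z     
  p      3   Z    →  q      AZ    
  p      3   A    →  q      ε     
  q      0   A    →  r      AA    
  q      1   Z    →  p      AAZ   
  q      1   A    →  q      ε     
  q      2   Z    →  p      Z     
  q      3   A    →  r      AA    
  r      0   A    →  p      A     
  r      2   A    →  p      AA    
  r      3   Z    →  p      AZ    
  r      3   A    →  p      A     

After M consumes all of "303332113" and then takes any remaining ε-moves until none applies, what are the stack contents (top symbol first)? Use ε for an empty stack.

(p, 303332113, Z)
  read 3, top Z: go to q, push AZ → (q, 03332113, AZ)
  read 0, top A: go to r, push AA → (r, 3332113, AAZ)
  read 3, top A: go to p, push A → (p, 332113, AAZ)
  read 3, top A: go to q, push ε → (q, 32113, AZ)
  read 3, top A: go to r, push AA → (r, 2113, AAZ)
  read 2, top A: go to p, push AA → (p, 113, AAAZ)
  read 1, top A: go to p, push AA → (p, 13, AAAAZ)
  read 1, top A: go to p, push AA → (p, 3, AAAAAZ)
  read 3, top A: go to q, push ε → (q, ε, AAAAZ)
All input consumed in state q with stack AAAAZ.

AAAAZ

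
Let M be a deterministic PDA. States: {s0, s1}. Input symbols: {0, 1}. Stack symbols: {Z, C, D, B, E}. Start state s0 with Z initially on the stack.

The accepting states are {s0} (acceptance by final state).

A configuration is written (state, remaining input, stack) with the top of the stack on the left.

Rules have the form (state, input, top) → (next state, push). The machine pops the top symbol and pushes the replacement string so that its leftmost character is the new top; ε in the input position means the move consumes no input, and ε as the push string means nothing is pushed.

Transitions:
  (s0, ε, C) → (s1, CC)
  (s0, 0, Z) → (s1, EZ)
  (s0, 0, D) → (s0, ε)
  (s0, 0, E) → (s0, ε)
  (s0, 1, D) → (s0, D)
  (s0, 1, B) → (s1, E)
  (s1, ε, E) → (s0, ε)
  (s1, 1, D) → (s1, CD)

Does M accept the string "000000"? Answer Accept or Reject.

Accept

(s0, 000000, Z) ⊢ (s1, 00000, EZ) ⊢ (s0, 00000, Z) ⊢ (s1, 0000, EZ) ⊢ (s0, 0000, Z) ⊢ (s1, 000, EZ) ⊢ (s0, 000, Z) ⊢ (s1, 00, EZ) ⊢ (s0, 00, Z) ⊢ (s1, 0, EZ) ⊢ (s0, 0, Z) ⊢ (s1, ε, EZ) ⊢ (s0, ε, Z)
All input consumed; state s0 ∈ F.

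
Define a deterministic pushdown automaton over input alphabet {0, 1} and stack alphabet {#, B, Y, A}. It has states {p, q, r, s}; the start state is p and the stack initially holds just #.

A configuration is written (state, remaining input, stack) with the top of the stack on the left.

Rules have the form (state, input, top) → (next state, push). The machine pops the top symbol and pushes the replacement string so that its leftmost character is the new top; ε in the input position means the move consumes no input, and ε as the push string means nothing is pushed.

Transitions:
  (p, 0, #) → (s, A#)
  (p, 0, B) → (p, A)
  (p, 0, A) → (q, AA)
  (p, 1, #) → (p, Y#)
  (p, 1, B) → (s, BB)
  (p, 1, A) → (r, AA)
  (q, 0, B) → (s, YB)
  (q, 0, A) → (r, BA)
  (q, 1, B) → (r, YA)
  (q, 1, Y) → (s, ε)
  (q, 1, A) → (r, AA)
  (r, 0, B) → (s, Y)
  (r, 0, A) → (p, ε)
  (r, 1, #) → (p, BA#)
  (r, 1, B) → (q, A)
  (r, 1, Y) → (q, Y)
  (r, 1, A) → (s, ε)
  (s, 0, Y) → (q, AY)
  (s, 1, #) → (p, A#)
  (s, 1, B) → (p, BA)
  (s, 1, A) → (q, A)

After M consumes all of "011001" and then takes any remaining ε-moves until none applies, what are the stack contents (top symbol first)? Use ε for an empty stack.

AAA#

(p, 011001, #)
  read 0, top #: go to s, push A# → (s, 11001, A#)
  read 1, top A: go to q, push A → (q, 1001, A#)
  read 1, top A: go to r, push AA → (r, 001, AA#)
  read 0, top A: go to p, push ε → (p, 01, A#)
  read 0, top A: go to q, push AA → (q, 1, AA#)
  read 1, top A: go to r, push AA → (r, ε, AAA#)
All input consumed in state r with stack AAA#.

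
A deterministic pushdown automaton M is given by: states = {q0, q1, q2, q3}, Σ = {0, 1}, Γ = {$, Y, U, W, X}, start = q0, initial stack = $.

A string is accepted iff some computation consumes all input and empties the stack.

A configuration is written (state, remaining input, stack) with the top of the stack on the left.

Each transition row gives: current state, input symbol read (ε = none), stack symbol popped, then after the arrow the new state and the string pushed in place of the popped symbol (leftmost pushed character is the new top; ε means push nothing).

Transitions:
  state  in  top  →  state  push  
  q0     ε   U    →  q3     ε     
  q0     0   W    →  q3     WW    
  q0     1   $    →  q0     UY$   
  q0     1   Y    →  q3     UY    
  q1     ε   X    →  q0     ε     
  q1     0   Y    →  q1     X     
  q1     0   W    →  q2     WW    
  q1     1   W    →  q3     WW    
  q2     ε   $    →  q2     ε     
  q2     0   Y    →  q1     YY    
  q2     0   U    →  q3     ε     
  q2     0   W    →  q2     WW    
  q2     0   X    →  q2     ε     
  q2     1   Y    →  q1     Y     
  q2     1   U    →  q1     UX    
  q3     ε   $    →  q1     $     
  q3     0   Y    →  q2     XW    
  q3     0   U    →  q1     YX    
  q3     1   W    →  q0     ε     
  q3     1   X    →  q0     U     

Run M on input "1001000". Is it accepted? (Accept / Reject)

Reject

(q0, 1001000, $) ⊢ (q0, 001000, UY$) ⊢ (q3, 001000, Y$) ⊢ (q2, 01000, XW$) ⊢ (q2, 1000, W$)
No transition applies at (q2, 1000, W$); input not fully consumed.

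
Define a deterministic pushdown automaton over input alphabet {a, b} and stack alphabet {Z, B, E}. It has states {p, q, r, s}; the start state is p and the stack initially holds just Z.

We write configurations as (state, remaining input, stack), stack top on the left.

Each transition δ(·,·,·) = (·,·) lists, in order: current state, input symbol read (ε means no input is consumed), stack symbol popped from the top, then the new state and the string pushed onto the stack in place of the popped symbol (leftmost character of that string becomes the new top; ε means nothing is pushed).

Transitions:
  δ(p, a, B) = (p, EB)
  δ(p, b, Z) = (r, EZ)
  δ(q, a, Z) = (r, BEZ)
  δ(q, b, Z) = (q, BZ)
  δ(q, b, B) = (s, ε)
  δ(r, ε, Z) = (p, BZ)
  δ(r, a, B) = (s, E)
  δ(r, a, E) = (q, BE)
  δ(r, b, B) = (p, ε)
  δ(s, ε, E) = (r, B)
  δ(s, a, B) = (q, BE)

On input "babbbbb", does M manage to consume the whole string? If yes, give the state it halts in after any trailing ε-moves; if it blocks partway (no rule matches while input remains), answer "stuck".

(p, babbbbb, Z) ⊢ (r, abbbbb, EZ) ⊢ (q, bbbbb, BEZ) ⊢ (s, bbbb, EZ) ⊢ (r, bbbb, BZ) ⊢ (p, bbb, Z) ⊢ (r, bb, EZ)
No transition for (r, b, top E); M blocks with input bb remaining.

stuck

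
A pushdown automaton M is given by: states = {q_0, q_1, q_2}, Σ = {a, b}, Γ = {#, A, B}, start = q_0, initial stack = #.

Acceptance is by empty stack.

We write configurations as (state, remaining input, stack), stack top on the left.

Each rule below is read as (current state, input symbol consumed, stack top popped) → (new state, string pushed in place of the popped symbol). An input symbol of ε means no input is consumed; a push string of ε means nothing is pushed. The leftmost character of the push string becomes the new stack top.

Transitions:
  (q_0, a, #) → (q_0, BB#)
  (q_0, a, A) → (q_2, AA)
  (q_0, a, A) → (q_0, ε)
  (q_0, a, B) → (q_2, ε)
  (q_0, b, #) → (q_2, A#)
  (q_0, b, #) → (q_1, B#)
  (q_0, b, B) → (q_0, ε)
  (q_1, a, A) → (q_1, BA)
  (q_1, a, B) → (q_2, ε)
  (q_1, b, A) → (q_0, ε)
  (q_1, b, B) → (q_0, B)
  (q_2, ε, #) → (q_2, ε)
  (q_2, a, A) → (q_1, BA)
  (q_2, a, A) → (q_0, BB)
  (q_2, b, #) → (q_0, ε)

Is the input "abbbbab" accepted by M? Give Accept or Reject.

Accept

One accepting computation: (q_0, abbbbab, #) ⊢ (q_0, bbbbab, BB#) ⊢ (q_0, bbbab, B#) ⊢ (q_0, bbab, #) ⊢ (q_1, bab, B#) ⊢ (q_0, ab, B#) ⊢ (q_2, b, #) ⊢ (q_0, ε, ε)
All input consumed and the stack is empty.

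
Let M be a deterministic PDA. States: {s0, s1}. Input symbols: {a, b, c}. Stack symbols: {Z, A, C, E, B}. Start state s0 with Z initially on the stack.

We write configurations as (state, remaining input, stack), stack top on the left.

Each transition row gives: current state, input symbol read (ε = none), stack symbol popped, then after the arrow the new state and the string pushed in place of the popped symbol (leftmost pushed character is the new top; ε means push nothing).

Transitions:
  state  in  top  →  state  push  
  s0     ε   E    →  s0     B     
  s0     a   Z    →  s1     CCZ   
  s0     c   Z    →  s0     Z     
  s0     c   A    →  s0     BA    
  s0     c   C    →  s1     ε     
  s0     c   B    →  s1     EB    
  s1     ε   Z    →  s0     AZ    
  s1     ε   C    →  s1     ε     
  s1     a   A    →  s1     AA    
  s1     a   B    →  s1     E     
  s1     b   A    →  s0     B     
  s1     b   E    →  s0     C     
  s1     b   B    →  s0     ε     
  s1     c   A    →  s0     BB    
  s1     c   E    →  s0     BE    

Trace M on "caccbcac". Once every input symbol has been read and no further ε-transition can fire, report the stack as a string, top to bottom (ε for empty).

BEAZ

(s0, caccbcac, Z)
  read c, top Z: go to s0, push Z → (s0, accbcac, Z)
  read a, top Z: go to s1, push CCZ → (s1, ccbcac, CCZ)
  ε-move, top C: go to s1, push ε → (s1, ccbcac, CZ)
  ε-move, top C: go to s1, push ε → (s1, ccbcac, Z)
  ε-move, top Z: go to s0, push AZ → (s0, ccbcac, AZ)
  read c, top A: go to s0, push BA → (s0, cbcac, BAZ)
  read c, top B: go to s1, push EB → (s1, bcac, EBAZ)
  read b, top E: go to s0, push C → (s0, cac, CBAZ)
  read c, top C: go to s1, push ε → (s1, ac, BAZ)
  read a, top B: go to s1, push E → (s1, c, EAZ)
  read c, top E: go to s0, push BE → (s0, ε, BEAZ)
All input consumed in state s0 with stack BEAZ.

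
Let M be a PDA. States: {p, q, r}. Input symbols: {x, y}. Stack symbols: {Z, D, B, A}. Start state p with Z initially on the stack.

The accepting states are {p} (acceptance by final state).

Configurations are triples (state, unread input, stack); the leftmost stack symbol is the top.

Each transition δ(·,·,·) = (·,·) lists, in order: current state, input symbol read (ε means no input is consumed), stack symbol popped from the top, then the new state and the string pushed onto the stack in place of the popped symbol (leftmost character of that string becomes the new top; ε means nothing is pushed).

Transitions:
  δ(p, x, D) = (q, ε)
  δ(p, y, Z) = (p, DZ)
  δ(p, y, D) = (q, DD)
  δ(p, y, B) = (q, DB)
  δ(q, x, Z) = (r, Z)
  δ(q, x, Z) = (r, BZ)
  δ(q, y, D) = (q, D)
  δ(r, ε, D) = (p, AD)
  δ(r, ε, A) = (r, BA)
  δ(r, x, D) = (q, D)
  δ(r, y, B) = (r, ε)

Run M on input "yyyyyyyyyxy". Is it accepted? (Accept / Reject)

Reject

No computation consumes all input and reaches a final state.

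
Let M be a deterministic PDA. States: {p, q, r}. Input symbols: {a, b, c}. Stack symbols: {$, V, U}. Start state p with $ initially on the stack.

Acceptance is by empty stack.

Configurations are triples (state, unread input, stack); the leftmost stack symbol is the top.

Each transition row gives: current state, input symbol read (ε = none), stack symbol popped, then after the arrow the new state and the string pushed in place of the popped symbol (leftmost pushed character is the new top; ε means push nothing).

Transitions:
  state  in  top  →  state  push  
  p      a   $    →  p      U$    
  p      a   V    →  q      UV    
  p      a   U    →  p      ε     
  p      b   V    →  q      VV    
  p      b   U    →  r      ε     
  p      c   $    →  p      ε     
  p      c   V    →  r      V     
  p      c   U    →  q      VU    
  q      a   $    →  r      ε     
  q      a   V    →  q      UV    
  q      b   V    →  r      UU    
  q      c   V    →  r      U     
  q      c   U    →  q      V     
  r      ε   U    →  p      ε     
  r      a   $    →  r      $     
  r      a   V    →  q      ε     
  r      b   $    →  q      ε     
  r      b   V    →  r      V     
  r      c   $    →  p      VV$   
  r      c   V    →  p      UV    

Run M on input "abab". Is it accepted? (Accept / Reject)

(p, abab, $) ⊢ (p, bab, U$) ⊢ (r, ab, $) ⊢ (r, b, $) ⊢ (q, ε, ε)
All input consumed and the stack is empty.

Accept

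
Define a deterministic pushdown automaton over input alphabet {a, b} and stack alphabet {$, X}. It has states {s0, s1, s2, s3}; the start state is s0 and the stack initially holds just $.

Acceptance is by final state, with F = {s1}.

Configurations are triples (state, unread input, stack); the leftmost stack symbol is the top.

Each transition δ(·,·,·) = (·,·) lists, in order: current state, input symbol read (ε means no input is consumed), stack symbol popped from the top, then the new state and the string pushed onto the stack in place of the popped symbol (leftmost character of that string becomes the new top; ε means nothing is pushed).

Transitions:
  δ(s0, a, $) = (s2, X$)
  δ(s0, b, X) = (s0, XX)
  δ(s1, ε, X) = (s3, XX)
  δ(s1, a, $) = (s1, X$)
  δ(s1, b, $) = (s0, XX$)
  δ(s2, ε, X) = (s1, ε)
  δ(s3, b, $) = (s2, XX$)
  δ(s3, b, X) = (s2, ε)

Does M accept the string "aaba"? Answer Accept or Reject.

(s0, aaba, $) ⊢ (s2, aba, X$) ⊢ (s1, aba, $) ⊢ (s1, ba, X$) ⊢ (s3, ba, XX$) ⊢ (s2, a, X$) ⊢ (s1, a, $) ⊢ (s1, ε, X$)
All input consumed; state s1 ∈ F.

Accept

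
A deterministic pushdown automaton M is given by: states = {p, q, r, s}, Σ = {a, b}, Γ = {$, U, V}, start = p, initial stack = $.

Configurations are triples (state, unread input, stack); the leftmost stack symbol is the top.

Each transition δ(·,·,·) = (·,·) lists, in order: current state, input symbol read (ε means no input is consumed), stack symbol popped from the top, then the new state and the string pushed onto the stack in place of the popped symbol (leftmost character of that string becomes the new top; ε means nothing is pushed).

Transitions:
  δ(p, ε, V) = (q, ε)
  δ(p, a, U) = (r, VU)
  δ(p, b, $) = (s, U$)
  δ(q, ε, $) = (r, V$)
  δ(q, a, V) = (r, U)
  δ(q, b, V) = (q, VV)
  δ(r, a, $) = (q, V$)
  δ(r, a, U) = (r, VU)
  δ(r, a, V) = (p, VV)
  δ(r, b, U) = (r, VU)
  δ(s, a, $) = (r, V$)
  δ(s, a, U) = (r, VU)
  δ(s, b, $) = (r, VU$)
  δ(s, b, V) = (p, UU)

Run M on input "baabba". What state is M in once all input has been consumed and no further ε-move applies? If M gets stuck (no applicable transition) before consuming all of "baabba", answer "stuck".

(p, baabba, $)
  read b, top $: go to s, push U$ → (s, aabba, U$)
  read a, top U: go to r, push VU → (r, abba, VU$)
  read a, top V: go to p, push VV → (p, bba, VVU$)
  ε-move, top V: go to q, push ε → (q, bba, VU$)
  read b, top V: go to q, push VV → (q, ba, VVU$)
  read b, top V: go to q, push VV → (q, a, VVVU$)
  read a, top V: go to r, push U → (r, ε, UVVU$)
All input consumed; M is in state r.

r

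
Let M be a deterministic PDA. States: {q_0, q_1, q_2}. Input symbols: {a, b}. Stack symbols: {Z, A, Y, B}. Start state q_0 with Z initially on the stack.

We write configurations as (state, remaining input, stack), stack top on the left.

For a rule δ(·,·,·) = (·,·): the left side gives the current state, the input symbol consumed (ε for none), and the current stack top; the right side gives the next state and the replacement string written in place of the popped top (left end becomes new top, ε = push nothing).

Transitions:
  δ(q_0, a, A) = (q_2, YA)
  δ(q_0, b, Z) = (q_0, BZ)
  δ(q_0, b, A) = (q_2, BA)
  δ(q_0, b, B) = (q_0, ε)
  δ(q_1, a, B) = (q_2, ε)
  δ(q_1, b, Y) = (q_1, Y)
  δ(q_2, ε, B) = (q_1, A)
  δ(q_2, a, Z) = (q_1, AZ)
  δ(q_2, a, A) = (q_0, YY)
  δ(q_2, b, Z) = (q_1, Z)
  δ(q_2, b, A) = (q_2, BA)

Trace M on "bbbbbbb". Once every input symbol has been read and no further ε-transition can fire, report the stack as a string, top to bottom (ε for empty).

BZ

(q_0, bbbbbbb, Z) ⊢ (q_0, bbbbbb, BZ) ⊢ (q_0, bbbbb, Z) ⊢ (q_0, bbbb, BZ) ⊢ (q_0, bbb, Z) ⊢ (q_0, bb, BZ) ⊢ (q_0, b, Z) ⊢ (q_0, ε, BZ)
All input consumed in state q_0 with stack BZ.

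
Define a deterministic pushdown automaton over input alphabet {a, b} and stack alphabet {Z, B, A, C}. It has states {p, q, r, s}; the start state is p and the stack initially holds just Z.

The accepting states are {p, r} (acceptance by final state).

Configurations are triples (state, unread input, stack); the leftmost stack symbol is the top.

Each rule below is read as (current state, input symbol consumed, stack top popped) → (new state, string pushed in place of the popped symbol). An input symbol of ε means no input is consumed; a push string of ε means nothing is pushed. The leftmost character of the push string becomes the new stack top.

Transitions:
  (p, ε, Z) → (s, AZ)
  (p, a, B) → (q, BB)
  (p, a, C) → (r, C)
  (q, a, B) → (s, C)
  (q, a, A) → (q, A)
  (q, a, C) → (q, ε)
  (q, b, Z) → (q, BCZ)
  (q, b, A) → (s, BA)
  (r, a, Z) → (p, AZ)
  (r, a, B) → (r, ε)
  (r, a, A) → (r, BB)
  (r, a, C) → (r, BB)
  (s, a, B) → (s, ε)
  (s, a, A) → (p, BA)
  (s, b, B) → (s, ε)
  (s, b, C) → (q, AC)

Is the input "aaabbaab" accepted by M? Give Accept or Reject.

Reject

(p, aaabbaab, Z)
  ε-move, top Z: go to s, push AZ → (s, aaabbaab, AZ)
  read a, top A: go to p, push BA → (p, aabbaab, BAZ)
  read a, top B: go to q, push BB → (q, abbaab, BBAZ)
  read a, top B: go to s, push C → (s, bbaab, CBAZ)
  read b, top C: go to q, push AC → (q, baab, ACBAZ)
  read b, top A: go to s, push BA → (s, aab, BACBAZ)
  read a, top B: go to s, push ε → (s, ab, ACBAZ)
  read a, top A: go to p, push BA → (p, b, BACBAZ)
No transition applies at (p, b, BACBAZ); input not fully consumed.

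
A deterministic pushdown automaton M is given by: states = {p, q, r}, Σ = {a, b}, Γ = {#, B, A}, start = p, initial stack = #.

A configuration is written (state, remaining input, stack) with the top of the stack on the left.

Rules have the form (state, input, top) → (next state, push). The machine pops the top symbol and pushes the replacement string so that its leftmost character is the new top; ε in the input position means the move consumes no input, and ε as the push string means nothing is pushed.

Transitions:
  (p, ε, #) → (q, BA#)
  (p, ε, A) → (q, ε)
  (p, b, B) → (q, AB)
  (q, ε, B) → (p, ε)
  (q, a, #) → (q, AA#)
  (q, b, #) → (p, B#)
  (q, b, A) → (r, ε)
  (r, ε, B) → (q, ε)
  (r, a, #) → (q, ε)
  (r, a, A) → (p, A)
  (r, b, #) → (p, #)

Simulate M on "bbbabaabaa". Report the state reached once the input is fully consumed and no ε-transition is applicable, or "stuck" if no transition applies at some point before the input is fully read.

(p, bbbabaabaa, #)
  ε-move, top #: go to q, push BA# → (q, bbbabaabaa, BA#)
  ε-move, top B: go to p, push ε → (p, bbbabaabaa, A#)
  ε-move, top A: go to q, push ε → (q, bbbabaabaa, #)
  read b, top #: go to p, push B# → (p, bbabaabaa, B#)
  read b, top B: go to q, push AB → (q, babaabaa, AB#)
  read b, top A: go to r, push ε → (r, abaabaa, B#)
  ε-move, top B: go to q, push ε → (q, abaabaa, #)
  read a, top #: go to q, push AA# → (q, baabaa, AA#)
  read b, top A: go to r, push ε → (r, aabaa, A#)
  read a, top A: go to p, push A → (p, abaa, A#)
  ε-move, top A: go to q, push ε → (q, abaa, #)
  read a, top #: go to q, push AA# → (q, baa, AA#)
  read b, top A: go to r, push ε → (r, aa, A#)
  read a, top A: go to p, push A → (p, a, A#)
  ε-move, top A: go to q, push ε → (q, a, #)
  read a, top #: go to q, push AA# → (q, ε, AA#)
All input consumed; M is in state q.

q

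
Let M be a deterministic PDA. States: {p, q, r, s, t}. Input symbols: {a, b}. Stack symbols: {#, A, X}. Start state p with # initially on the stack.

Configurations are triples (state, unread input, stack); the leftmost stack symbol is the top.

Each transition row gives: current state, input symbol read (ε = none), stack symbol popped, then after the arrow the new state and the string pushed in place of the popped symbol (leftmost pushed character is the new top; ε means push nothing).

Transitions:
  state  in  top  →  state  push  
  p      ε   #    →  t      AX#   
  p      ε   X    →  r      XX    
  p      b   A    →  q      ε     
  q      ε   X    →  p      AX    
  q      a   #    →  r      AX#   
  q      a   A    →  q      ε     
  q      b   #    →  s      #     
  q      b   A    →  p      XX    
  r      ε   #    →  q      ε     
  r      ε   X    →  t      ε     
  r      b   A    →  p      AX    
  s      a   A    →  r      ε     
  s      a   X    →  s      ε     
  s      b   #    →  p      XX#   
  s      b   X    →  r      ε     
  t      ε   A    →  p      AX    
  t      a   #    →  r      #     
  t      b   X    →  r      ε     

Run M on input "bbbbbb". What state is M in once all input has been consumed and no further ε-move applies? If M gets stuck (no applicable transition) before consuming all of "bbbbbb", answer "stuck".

p

(p, bbbbbb, #) ⊢ (t, bbbbbb, AX#) ⊢ (p, bbbbbb, AXX#) ⊢ (q, bbbbb, XX#) ⊢ (p, bbbbb, AXX#) ⊢ (q, bbbb, XX#) ⊢ (p, bbbb, AXX#) ⊢ (q, bbb, XX#) ⊢ (p, bbb, AXX#) ⊢ (q, bb, XX#) ⊢ (p, bb, AXX#) ⊢ (q, b, XX#) ⊢ (p, b, AXX#) ⊢ (q, ε, XX#) ⊢ (p, ε, AXX#)
All input consumed; M is in state p.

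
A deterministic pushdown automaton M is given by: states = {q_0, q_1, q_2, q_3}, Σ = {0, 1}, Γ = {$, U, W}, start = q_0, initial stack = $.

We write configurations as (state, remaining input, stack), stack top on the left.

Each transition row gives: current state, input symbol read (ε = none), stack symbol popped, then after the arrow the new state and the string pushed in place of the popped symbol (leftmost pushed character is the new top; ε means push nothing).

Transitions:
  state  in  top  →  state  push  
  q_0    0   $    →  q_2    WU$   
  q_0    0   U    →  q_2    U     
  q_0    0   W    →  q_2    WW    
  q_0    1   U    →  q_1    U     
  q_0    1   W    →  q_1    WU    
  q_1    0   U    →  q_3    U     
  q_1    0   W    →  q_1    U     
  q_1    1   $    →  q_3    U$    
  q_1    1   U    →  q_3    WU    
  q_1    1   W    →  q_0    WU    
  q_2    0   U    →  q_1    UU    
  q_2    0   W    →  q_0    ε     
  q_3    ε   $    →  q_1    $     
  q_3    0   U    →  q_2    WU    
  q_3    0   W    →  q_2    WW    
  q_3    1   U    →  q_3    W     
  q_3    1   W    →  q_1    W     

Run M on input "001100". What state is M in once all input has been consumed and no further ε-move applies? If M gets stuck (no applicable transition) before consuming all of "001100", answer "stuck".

(q_0, 001100, $)
  read 0, top $: go to q_2, push WU$ → (q_2, 01100, WU$)
  read 0, top W: go to q_0, push ε → (q_0, 1100, U$)
  read 1, top U: go to q_1, push U → (q_1, 100, U$)
  read 1, top U: go to q_3, push WU → (q_3, 00, WU$)
  read 0, top W: go to q_2, push WW → (q_2, 0, WWU$)
  read 0, top W: go to q_0, push ε → (q_0, ε, WU$)
All input consumed; M is in state q_0.

q_0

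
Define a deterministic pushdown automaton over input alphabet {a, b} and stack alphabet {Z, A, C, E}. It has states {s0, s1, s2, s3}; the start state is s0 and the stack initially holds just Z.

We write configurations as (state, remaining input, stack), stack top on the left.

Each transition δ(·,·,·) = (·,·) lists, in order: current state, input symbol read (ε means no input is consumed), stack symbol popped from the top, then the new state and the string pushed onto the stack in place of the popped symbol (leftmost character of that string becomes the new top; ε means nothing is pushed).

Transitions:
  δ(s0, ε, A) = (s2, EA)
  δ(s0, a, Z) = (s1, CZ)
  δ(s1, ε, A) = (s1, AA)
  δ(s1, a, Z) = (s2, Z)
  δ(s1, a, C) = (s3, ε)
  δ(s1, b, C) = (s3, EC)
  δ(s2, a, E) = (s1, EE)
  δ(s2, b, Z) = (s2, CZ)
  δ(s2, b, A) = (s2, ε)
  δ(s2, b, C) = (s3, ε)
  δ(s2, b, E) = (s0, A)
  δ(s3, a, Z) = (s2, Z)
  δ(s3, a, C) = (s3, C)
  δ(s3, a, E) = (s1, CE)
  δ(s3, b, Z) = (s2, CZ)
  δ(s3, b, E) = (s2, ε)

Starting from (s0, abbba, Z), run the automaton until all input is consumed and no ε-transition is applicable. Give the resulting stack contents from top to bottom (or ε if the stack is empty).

Z

(s0, abbba, Z) ⊢ (s1, bbba, CZ) ⊢ (s3, bba, ECZ) ⊢ (s2, ba, CZ) ⊢ (s3, a, Z) ⊢ (s2, ε, Z)
All input consumed in state s2 with stack Z.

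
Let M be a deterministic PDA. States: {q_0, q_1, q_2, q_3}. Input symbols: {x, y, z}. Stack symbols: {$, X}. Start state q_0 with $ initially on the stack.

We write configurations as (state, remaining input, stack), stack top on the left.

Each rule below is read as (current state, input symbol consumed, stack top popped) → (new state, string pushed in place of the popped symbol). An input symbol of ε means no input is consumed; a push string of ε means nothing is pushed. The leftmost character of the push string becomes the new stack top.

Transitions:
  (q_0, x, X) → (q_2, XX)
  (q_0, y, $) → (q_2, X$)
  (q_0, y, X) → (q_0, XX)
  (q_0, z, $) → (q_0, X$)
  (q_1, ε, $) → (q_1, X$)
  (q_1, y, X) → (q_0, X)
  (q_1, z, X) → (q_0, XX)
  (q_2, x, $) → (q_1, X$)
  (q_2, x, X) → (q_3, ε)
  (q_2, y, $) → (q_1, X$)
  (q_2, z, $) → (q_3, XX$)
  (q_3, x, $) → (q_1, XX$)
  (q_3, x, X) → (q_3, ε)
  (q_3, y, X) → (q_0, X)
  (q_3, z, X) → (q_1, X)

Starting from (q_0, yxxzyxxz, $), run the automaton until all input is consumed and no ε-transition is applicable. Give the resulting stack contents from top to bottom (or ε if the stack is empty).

(q_0, yxxzyxxz, $)
  read y, top $: go to q_2, push X$ → (q_2, xxzyxxz, X$)
  read x, top X: go to q_3, push ε → (q_3, xzyxxz, $)
  read x, top $: go to q_1, push XX$ → (q_1, zyxxz, XX$)
  read z, top X: go to q_0, push XX → (q_0, yxxz, XXX$)
  read y, top X: go to q_0, push XX → (q_0, xxz, XXXX$)
  read x, top X: go to q_2, push XX → (q_2, xz, XXXXX$)
  read x, top X: go to q_3, push ε → (q_3, z, XXXX$)
  read z, top X: go to q_1, push X → (q_1, ε, XXXX$)
All input consumed in state q_1 with stack XXXX$.

XXXX$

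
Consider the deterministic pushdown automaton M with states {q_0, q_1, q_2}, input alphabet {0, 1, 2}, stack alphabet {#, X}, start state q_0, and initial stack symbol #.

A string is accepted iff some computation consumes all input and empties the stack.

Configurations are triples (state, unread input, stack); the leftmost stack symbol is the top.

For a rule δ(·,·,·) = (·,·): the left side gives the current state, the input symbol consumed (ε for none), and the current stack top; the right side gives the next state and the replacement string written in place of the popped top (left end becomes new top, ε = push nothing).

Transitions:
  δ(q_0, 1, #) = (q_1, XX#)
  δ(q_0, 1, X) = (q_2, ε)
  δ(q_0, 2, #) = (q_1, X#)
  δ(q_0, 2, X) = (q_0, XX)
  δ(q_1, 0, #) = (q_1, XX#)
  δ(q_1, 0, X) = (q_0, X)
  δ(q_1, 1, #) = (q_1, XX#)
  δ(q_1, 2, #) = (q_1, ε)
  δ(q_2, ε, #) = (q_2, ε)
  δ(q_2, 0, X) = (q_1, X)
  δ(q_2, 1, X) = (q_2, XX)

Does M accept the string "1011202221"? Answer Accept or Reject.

Reject

(q_0, 1011202221, #) ⊢ (q_1, 011202221, XX#) ⊢ (q_0, 11202221, XX#) ⊢ (q_2, 1202221, X#) ⊢ (q_2, 202221, XX#)
No transition applies at (q_2, 202221, XX#); input not fully consumed.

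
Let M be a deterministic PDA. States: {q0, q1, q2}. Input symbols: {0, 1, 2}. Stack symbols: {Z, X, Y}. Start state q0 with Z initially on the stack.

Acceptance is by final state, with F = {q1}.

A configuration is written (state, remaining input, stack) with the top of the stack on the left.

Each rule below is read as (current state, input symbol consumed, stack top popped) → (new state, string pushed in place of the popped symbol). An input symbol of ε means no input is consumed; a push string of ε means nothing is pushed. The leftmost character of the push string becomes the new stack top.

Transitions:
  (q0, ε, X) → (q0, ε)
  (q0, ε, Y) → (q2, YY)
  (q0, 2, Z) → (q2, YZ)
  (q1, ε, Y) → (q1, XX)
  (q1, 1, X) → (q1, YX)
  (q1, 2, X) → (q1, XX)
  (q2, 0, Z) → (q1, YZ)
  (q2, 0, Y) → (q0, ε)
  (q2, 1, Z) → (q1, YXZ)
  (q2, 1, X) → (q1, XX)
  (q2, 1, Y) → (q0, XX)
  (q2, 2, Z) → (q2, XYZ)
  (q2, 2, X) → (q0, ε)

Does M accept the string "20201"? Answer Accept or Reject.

Reject

(q0, 20201, Z)
  read 2, top Z: go to q2, push YZ → (q2, 0201, YZ)
  read 0, top Y: go to q0, push ε → (q0, 201, Z)
  read 2, top Z: go to q2, push YZ → (q2, 01, YZ)
  read 0, top Y: go to q0, push ε → (q0, 1, Z)
No transition applies at (q0, 1, Z); input not fully consumed.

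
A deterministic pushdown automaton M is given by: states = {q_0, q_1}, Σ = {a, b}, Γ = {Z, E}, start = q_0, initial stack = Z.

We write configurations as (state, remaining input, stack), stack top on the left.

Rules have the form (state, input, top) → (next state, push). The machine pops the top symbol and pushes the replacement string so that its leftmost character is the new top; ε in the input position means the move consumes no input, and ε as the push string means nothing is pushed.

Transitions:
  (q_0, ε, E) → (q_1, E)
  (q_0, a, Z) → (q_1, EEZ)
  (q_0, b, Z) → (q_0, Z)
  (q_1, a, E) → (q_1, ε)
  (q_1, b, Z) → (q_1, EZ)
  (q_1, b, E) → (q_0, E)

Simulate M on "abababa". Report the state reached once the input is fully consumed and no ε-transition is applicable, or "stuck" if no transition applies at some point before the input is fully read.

(q_0, abababa, Z) ⊢ (q_1, bababa, EEZ) ⊢ (q_0, ababa, EEZ) ⊢ (q_1, ababa, EEZ) ⊢ (q_1, baba, EZ) ⊢ (q_0, aba, EZ) ⊢ (q_1, aba, EZ) ⊢ (q_1, ba, Z) ⊢ (q_1, a, EZ) ⊢ (q_1, ε, Z)
All input consumed; M is in state q_1.

q_1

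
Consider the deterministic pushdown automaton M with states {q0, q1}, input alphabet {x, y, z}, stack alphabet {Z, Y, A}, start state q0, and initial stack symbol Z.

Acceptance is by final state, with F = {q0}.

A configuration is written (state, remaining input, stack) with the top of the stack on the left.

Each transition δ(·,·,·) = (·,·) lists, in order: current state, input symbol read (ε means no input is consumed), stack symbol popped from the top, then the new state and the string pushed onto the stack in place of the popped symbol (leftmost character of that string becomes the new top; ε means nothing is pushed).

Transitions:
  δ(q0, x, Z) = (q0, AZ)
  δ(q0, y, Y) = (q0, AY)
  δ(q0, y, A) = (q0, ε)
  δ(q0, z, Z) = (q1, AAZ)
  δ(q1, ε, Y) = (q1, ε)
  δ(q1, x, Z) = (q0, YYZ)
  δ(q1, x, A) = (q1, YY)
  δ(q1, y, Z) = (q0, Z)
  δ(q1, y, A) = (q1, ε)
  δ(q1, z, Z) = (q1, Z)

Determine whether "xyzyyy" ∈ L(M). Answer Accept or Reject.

(q0, xyzyyy, Z)
  read x, top Z: go to q0, push AZ → (q0, yzyyy, AZ)
  read y, top A: go to q0, push ε → (q0, zyyy, Z)
  read z, top Z: go to q1, push AAZ → (q1, yyy, AAZ)
  read y, top A: go to q1, push ε → (q1, yy, AZ)
  read y, top A: go to q1, push ε → (q1, y, Z)
  read y, top Z: go to q0, push Z → (q0, ε, Z)
All input consumed; state q0 ∈ F.

Accept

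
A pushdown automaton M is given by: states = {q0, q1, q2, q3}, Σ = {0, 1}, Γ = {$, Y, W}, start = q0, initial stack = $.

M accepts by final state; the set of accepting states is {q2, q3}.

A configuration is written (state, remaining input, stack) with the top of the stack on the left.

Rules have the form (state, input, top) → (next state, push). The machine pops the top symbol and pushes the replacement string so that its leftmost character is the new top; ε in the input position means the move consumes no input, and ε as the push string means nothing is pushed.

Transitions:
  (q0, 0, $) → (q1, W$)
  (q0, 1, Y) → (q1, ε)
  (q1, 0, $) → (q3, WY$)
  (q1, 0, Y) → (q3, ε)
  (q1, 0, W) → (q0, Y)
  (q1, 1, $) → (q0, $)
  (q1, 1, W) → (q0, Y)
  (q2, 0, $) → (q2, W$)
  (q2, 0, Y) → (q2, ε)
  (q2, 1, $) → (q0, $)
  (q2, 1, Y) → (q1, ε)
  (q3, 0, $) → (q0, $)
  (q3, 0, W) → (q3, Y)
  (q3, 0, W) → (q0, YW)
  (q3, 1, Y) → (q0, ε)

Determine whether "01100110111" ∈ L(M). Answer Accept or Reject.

Reject

No computation consumes all input and reaches a final state.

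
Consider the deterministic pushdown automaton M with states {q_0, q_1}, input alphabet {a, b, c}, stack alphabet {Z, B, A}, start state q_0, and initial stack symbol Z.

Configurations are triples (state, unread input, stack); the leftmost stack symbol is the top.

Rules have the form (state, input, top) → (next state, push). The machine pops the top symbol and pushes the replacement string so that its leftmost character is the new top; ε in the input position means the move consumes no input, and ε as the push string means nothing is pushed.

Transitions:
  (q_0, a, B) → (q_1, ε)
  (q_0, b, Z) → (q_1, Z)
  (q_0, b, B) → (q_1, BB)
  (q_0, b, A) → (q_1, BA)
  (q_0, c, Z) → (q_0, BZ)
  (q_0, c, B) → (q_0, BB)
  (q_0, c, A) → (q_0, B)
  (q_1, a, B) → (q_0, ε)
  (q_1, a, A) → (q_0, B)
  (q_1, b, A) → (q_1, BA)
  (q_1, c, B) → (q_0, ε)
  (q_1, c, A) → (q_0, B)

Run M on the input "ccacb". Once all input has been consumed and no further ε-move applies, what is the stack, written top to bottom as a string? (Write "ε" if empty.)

(q_0, ccacb, Z) ⊢ (q_0, cacb, BZ) ⊢ (q_0, acb, BBZ) ⊢ (q_1, cb, BZ) ⊢ (q_0, b, Z) ⊢ (q_1, ε, Z)
All input consumed in state q_1 with stack Z.

Z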